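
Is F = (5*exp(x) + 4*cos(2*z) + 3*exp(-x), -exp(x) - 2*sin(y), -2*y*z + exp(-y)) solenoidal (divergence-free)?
No, ∇·F = -2*y + 5*exp(x) - 2*cos(y) - 3*exp(-x)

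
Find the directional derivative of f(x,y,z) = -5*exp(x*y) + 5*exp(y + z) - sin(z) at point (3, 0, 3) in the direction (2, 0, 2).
sqrt(2)*(-cos(3) + 5*exp(3))/2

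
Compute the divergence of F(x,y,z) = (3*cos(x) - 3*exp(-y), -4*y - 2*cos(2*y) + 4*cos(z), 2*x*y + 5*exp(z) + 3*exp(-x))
5*exp(z) - 3*sin(x) + 4*sin(2*y) - 4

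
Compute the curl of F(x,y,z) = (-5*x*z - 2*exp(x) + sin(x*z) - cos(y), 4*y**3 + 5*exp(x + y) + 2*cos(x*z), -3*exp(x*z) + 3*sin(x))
(2*x*sin(x*z), x*cos(x*z) - 5*x + 3*z*exp(x*z) - 3*cos(x), -2*z*sin(x*z) + 5*exp(x + y) - sin(y))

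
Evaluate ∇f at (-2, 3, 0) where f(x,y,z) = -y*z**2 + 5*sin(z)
(0, 0, 5)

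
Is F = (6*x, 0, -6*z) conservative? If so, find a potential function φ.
Yes, F is conservative. φ = 3*x**2 - 3*z**2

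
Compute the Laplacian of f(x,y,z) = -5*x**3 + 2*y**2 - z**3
-30*x - 6*z + 4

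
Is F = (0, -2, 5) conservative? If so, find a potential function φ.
Yes, F is conservative. φ = -2*y + 5*z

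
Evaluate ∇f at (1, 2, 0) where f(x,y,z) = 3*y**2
(0, 12, 0)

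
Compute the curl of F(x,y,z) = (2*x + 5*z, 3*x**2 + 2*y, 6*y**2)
(12*y, 5, 6*x)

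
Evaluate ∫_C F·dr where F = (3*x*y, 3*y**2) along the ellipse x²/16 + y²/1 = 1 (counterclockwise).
0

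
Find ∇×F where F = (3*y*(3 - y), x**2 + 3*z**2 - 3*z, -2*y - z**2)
(1 - 6*z, 0, 2*x + 6*y - 9)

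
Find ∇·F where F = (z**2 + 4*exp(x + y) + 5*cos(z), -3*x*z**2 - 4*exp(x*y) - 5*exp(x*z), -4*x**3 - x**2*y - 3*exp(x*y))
-4*x*exp(x*y) + 4*exp(x + y)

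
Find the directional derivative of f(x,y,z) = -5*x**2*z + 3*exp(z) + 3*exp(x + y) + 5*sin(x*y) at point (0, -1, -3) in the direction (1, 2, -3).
sqrt(14)*((9 - 5*E)*exp(2) - 9)*exp(-3)/14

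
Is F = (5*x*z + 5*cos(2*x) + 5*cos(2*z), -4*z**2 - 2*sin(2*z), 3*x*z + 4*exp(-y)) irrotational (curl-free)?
No, ∇×F = (8*z + 4*cos(2*z) - 4*exp(-y), 5*x - 3*z - 10*sin(2*z), 0)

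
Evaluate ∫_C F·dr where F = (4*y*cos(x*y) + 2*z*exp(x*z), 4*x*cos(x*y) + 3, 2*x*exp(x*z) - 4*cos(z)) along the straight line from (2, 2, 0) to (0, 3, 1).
-4*sin(1) + 3 - 4*sin(4)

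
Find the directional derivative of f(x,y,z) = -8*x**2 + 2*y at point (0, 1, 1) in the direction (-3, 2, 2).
4*sqrt(17)/17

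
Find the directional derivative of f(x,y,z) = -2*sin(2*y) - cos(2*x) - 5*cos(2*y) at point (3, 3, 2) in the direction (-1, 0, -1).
-sqrt(2)*sin(6)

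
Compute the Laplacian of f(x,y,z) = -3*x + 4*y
0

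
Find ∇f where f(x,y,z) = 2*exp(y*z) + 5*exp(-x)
(-5*exp(-x), 2*z*exp(y*z), 2*y*exp(y*z))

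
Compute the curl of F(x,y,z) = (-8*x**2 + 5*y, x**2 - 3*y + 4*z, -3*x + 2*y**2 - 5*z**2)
(4*y - 4, 3, 2*x - 5)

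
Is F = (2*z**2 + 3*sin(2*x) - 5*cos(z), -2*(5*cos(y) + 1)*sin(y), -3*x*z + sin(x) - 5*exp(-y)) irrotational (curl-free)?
No, ∇×F = (5*exp(-y), 7*z + 5*sin(z) - cos(x), 0)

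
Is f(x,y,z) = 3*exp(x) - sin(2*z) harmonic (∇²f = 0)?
No, ∇²f = 3*exp(x) + 4*sin(2*z)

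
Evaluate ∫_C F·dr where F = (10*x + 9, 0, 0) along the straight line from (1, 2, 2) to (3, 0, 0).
58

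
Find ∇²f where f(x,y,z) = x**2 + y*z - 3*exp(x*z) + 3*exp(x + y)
-3*x**2*exp(x*z) - 3*z**2*exp(x*z) + 6*exp(x + y) + 2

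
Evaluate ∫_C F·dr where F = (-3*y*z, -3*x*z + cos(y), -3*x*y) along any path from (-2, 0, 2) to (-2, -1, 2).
-12 - sin(1)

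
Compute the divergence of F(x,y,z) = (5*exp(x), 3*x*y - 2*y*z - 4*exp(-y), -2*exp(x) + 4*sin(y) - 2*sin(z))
3*x - 2*z + 5*exp(x) - 2*cos(z) + 4*exp(-y)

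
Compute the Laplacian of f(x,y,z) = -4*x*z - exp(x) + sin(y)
-exp(x) - sin(y)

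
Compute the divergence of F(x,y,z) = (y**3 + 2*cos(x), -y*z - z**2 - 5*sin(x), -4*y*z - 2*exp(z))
-4*y - z - 2*exp(z) - 2*sin(x)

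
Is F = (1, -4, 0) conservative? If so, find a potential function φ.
Yes, F is conservative. φ = x - 4*y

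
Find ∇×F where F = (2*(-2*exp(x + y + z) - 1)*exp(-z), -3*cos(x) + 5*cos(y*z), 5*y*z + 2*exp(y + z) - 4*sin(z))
(5*y*sin(y*z) + 5*z + 2*exp(y + z), 2*exp(-z), 4*exp(x + y) + 3*sin(x))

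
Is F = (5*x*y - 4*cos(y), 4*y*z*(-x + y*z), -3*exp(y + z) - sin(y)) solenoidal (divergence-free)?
No, ∇·F = -4*x*z + 8*y*z**2 + 5*y - 3*exp(y + z)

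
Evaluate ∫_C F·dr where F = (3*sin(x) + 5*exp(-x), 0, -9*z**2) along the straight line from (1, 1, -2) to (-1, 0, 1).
-27 - 10*sinh(1)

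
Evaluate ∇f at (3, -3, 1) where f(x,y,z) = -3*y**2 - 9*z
(0, 18, -9)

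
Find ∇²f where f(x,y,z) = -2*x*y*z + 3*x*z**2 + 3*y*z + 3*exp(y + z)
6*x + 6*exp(y + z)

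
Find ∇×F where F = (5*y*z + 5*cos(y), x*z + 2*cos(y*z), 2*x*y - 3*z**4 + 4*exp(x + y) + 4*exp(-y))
(x + 2*y*sin(y*z) + 4*exp(x + y) - 4*exp(-y), 3*y - 4*exp(x + y), -4*z + 5*sin(y))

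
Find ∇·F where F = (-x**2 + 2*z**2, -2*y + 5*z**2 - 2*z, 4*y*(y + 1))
-2*x - 2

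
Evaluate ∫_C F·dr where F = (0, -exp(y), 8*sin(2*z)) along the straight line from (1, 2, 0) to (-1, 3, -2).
-exp(3) - 4*cos(4) + 4 + exp(2)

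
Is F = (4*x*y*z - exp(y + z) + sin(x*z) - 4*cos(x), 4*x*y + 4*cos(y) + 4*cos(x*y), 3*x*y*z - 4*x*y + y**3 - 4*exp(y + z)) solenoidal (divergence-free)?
No, ∇·F = 3*x*y - 4*x*sin(x*y) + 4*x + 4*y*z + z*cos(x*z) - 4*exp(y + z) + 4*sin(x) - 4*sin(y)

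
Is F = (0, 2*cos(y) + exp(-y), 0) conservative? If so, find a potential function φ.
Yes, F is conservative. φ = 2*sin(y) - exp(-y)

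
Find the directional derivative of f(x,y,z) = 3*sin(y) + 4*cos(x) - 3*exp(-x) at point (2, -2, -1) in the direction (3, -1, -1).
3*sqrt(11)*(-4*exp(2)*sin(2) + 3 - exp(2)*cos(2))*exp(-2)/11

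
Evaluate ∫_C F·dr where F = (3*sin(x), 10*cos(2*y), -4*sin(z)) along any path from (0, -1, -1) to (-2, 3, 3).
4*cos(3) - 4*cos(1) + 5*sin(6) - 3*cos(2) + 3 + 5*sin(2)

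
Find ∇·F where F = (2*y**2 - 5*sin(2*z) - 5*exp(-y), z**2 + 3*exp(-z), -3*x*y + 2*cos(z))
-2*sin(z)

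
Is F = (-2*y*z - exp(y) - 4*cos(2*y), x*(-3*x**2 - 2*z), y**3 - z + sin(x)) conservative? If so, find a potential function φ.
No, ∇×F = (2*x + 3*y**2, -2*y - cos(x), -9*x**2 + exp(y) - 8*sin(2*y)) ≠ 0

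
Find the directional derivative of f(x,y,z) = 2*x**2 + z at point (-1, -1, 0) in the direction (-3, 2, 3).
15*sqrt(22)/22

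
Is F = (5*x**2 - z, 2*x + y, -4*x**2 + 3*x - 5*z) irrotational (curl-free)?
No, ∇×F = (0, 8*x - 4, 2)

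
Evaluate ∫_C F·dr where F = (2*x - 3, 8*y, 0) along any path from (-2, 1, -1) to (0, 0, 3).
-14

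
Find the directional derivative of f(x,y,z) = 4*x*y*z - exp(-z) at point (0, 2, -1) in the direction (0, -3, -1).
-sqrt(10)*E/10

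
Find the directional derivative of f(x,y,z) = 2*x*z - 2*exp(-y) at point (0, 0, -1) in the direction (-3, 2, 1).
5*sqrt(14)/7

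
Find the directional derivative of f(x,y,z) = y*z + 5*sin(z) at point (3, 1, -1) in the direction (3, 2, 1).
sqrt(14)*(-1 + 5*cos(1))/14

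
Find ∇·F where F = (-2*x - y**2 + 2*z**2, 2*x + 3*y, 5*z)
6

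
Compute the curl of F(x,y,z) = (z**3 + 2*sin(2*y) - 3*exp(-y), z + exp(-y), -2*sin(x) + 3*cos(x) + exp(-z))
(-1, 3*z**2 + 3*sin(x) + 2*cos(x), -4*cos(2*y) - 3*exp(-y))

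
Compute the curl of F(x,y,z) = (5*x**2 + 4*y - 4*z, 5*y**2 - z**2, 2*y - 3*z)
(2*z + 2, -4, -4)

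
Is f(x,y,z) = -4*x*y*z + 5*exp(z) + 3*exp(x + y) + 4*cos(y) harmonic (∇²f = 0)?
No, ∇²f = 5*exp(z) + 6*exp(x + y) - 4*cos(y)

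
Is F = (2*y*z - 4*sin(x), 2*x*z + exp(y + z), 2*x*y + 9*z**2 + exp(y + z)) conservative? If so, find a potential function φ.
Yes, F is conservative. φ = 2*x*y*z + 3*z**3 + exp(y + z) + 4*cos(x)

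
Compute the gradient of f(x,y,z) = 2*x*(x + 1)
(4*x + 2, 0, 0)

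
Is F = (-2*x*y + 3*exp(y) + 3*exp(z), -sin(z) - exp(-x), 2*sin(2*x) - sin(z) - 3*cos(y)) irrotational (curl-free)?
No, ∇×F = (3*sin(y) + cos(z), 3*exp(z) - 4*cos(2*x), 2*x - 3*exp(y) + exp(-x))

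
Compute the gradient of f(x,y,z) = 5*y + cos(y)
(0, 5 - sin(y), 0)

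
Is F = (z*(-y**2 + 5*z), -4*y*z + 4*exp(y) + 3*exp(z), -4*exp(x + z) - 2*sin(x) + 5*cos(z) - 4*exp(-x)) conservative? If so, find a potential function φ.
No, ∇×F = (4*y - 3*exp(z), -y**2 + 10*z + 4*exp(x + z) + 2*cos(x) - 4*exp(-x), 2*y*z) ≠ 0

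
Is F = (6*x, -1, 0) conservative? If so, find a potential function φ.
Yes, F is conservative. φ = 3*x**2 - y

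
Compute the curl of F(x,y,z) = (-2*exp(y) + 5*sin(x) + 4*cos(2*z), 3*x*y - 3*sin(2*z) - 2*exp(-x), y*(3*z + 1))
(3*z + 6*cos(2*z) + 1, -8*sin(2*z), 3*y + 2*exp(y) + 2*exp(-x))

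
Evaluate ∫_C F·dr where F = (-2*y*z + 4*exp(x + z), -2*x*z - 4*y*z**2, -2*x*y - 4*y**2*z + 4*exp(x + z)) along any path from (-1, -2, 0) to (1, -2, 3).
-60 - 4*exp(-1) + 4*exp(4)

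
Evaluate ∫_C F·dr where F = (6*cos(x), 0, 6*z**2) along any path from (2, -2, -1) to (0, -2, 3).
56 - 6*sin(2)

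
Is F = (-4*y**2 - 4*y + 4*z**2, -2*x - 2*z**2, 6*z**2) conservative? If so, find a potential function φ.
No, ∇×F = (4*z, 8*z, 8*y + 2) ≠ 0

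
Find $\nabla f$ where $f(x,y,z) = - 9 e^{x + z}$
(-9*exp(x + z), 0, -9*exp(x + z))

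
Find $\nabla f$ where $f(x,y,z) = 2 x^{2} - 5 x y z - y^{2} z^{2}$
(4*x - 5*y*z, z*(-5*x - 2*y*z), y*(-5*x - 2*y*z))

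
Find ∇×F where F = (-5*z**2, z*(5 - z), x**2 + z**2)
(2*z - 5, -2*x - 10*z, 0)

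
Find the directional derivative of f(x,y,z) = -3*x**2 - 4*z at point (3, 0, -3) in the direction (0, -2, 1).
-4*sqrt(5)/5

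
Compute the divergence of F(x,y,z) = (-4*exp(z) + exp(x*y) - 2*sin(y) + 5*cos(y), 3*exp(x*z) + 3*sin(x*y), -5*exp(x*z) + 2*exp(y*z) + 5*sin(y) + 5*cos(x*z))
-5*x*exp(x*z) - 5*x*sin(x*z) + 3*x*cos(x*y) + y*exp(x*y) + 2*y*exp(y*z)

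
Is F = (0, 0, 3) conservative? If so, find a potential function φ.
Yes, F is conservative. φ = 3*z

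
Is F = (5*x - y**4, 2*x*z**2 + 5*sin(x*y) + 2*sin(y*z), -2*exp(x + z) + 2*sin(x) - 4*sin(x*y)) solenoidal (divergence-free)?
No, ∇·F = 5*x*cos(x*y) + 2*z*cos(y*z) - 2*exp(x + z) + 5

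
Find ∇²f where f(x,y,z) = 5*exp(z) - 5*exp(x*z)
-5*x**2*exp(x*z) - 5*z**2*exp(x*z) + 5*exp(z)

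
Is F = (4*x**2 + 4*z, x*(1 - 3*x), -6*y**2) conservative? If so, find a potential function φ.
No, ∇×F = (-12*y, 4, 1 - 6*x) ≠ 0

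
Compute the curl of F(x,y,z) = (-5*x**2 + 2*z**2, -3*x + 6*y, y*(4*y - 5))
(8*y - 5, 4*z, -3)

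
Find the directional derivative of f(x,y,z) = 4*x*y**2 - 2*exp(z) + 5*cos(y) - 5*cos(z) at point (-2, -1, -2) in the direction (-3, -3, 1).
-sqrt(19)*(2 + 5*exp(2)*sin(2) + 15*exp(2)*sin(1) + 60*exp(2))*exp(-2)/19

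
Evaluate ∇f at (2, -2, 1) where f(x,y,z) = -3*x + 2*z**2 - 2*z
(-3, 0, 2)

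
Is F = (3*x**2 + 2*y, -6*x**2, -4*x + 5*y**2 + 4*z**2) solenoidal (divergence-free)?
No, ∇·F = 6*x + 8*z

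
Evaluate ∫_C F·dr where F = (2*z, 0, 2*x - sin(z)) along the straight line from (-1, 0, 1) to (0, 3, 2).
-cos(1) + cos(2) + 2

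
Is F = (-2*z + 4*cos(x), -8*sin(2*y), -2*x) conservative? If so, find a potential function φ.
Yes, F is conservative. φ = -2*x*z + 4*sin(x) + 4*cos(2*y)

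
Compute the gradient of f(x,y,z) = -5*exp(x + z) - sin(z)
(-5*exp(x + z), 0, -5*exp(x + z) - cos(z))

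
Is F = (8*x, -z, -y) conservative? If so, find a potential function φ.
Yes, F is conservative. φ = 4*x**2 - y*z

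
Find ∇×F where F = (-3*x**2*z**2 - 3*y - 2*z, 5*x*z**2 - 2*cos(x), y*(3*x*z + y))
(-7*x*z + 2*y, -6*x**2*z - 3*y*z - 2, 5*z**2 + 2*sin(x) + 3)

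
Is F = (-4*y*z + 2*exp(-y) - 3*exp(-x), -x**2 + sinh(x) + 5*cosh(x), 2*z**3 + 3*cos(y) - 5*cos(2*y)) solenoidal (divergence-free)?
No, ∇·F = 6*z**2 + 3*exp(-x)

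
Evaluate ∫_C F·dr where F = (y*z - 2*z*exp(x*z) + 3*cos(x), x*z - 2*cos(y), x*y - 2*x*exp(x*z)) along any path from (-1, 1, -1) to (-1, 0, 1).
-1 + 2*sin(1) + 4*sinh(1)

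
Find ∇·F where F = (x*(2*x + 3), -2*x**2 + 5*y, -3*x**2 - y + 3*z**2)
4*x + 6*z + 8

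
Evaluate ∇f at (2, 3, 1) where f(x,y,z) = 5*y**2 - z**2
(0, 30, -2)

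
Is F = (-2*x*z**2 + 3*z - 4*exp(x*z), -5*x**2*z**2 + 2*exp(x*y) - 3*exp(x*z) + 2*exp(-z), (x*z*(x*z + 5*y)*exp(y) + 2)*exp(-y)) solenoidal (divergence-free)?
No, ∇·F = 2*x**2*z + 5*x*y + 2*x*exp(x*y) - 2*z**2 - 4*z*exp(x*z)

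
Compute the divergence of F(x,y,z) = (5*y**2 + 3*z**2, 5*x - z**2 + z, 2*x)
0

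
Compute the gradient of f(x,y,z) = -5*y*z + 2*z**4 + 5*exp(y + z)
(0, -5*z + 5*exp(y + z), -5*y + 8*z**3 + 5*exp(y + z))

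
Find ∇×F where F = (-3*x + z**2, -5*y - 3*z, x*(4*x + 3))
(3, -8*x + 2*z - 3, 0)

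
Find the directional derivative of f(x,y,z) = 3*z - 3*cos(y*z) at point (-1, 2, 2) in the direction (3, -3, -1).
-3*sqrt(19)*(8*sin(4) + 1)/19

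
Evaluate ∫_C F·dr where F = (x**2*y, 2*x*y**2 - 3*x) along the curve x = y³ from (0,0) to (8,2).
4748/15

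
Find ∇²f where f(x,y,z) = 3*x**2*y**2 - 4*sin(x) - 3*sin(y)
6*x**2 + 6*y**2 + 4*sin(x) + 3*sin(y)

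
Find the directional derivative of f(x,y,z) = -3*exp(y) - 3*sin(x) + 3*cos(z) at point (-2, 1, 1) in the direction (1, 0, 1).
-3*sqrt(2)*(cos(2) + sin(1))/2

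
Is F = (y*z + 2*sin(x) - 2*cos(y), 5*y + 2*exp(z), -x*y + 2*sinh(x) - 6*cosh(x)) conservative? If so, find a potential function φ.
No, ∇×F = (-x - 2*exp(z), 2*y + 6*sinh(x) - 2*cosh(x), -z - 2*sin(y)) ≠ 0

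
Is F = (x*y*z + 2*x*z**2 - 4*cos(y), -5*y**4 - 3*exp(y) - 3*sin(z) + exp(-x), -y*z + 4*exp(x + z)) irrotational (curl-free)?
No, ∇×F = (-z + 3*cos(z), x*y + 4*x*z - 4*exp(x + z), -x*z - 4*sin(y) - exp(-x))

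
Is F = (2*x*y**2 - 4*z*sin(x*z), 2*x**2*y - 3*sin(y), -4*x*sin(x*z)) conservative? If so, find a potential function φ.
Yes, F is conservative. φ = x**2*y**2 + 3*cos(y) + 4*cos(x*z)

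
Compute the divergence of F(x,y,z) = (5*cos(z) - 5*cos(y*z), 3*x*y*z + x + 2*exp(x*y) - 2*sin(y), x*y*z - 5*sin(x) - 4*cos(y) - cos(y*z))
x*y + 3*x*z + 2*x*exp(x*y) + y*sin(y*z) - 2*cos(y)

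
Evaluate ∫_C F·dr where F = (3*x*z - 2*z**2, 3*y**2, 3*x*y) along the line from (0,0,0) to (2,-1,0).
-1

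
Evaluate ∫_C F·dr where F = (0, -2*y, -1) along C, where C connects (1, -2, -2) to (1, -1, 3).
-2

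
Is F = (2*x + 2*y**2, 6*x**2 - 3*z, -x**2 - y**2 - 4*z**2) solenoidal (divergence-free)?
No, ∇·F = 2 - 8*z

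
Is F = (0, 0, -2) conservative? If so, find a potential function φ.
Yes, F is conservative. φ = -2*z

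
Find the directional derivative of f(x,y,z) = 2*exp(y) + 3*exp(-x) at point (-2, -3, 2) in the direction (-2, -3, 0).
-6*sqrt(13)*(1 - exp(5))*exp(-3)/13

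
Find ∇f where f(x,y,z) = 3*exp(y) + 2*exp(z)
(0, 3*exp(y), 2*exp(z))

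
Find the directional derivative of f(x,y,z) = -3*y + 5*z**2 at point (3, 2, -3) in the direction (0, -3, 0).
3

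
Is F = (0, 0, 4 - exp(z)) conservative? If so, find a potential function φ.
Yes, F is conservative. φ = 4*z - exp(z)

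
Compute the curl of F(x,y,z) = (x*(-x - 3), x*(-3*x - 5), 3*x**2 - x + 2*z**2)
(0, 1 - 6*x, -6*x - 5)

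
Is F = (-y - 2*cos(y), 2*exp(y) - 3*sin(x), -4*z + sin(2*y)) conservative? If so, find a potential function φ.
No, ∇×F = (2*cos(2*y), 0, -2*sin(y) - 3*cos(x) + 1) ≠ 0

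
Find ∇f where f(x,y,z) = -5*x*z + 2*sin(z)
(-5*z, 0, -5*x + 2*cos(z))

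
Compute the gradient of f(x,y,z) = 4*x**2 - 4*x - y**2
(8*x - 4, -2*y, 0)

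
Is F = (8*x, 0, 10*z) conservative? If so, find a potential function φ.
Yes, F is conservative. φ = 4*x**2 + 5*z**2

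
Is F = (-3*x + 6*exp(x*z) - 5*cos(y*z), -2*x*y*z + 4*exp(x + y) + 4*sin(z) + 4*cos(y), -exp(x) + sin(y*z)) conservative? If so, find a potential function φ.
No, ∇×F = (2*x*y + z*cos(y*z) - 4*cos(z), 6*x*exp(x*z) + 5*y*sin(y*z) + exp(x), -2*y*z - 5*z*sin(y*z) + 4*exp(x + y)) ≠ 0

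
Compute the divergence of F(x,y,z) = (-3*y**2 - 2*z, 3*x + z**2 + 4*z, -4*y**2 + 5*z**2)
10*z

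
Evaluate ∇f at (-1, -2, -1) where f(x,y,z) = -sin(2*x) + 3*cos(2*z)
(-2*cos(2), 0, 6*sin(2))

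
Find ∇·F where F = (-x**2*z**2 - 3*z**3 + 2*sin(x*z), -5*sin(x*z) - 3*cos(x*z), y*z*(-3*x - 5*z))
-3*x*y - 2*x*z**2 - 10*y*z + 2*z*cos(x*z)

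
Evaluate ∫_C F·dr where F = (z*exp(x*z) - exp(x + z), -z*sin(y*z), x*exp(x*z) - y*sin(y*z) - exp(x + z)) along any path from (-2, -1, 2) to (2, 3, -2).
-cos(2) + cos(6)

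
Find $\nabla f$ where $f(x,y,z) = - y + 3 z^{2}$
(0, -1, 6*z)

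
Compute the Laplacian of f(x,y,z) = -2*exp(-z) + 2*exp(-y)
-2*exp(-z) + 2*exp(-y)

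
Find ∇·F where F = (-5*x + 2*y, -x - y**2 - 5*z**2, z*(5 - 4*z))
-2*y - 8*z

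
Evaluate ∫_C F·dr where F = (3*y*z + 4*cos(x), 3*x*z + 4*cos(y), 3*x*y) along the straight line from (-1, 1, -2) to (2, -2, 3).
-42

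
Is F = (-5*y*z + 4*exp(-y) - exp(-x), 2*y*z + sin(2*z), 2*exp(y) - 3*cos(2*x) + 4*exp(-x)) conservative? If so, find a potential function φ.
No, ∇×F = (-2*y + 2*exp(y) - 2*cos(2*z), -5*y - 6*sin(2*x) + 4*exp(-x), 5*z + 4*exp(-y)) ≠ 0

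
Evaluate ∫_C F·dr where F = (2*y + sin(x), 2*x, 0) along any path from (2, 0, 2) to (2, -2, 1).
-8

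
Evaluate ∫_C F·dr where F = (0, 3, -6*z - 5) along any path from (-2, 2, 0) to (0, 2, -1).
2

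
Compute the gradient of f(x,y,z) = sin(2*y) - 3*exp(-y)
(0, 2*cos(2*y) + 3*exp(-y), 0)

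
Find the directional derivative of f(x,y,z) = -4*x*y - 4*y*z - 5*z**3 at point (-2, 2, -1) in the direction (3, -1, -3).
33*sqrt(19)/19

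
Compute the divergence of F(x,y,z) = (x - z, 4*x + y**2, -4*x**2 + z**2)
2*y + 2*z + 1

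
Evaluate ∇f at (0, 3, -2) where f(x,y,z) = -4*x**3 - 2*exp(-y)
(0, 2*exp(-3), 0)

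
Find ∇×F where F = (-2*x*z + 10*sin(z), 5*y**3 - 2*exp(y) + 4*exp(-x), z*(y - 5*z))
(z, -2*x + 10*cos(z), -4*exp(-x))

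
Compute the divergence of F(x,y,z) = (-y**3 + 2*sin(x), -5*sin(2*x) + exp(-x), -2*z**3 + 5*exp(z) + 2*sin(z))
-6*z**2 + 5*exp(z) + 2*cos(x) + 2*cos(z)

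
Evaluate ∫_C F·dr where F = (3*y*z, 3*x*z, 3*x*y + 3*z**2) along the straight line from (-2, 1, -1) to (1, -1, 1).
-7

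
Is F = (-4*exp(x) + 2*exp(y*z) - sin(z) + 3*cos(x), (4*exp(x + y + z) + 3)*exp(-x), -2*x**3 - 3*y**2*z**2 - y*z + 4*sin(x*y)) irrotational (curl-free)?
No, ∇×F = (4*x*cos(x*y) - 6*y*z**2 - z - 4*exp(y + z), 6*x**2 + 2*y*exp(y*z) - 4*y*cos(x*y) - cos(z), -2*z*exp(y*z) - 3*exp(-x))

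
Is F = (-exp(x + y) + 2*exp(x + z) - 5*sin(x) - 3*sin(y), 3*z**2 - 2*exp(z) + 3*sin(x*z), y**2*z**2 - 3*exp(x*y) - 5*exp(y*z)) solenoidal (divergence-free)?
No, ∇·F = 2*y**2*z - 5*y*exp(y*z) - exp(x + y) + 2*exp(x + z) - 5*cos(x)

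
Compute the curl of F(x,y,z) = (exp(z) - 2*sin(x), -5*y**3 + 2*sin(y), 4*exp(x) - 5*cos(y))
(5*sin(y), -4*exp(x) + exp(z), 0)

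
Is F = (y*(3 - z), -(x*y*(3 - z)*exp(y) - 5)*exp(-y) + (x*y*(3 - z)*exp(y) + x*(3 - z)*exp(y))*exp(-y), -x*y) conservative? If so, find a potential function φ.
Yes, F is conservative. φ = (x*y*(3 - z)*exp(y) - 5)*exp(-y)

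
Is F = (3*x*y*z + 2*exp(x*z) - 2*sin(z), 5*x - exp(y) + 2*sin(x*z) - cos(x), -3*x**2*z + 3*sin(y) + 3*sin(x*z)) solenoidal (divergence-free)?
No, ∇·F = -3*x**2 + 3*x*cos(x*z) + 3*y*z + 2*z*exp(x*z) - exp(y)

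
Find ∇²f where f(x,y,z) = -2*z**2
-4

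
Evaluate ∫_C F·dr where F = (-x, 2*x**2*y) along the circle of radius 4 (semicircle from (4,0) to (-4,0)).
0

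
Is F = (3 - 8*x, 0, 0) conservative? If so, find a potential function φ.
Yes, F is conservative. φ = x*(3 - 4*x)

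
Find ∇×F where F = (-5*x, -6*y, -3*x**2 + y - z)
(1, 6*x, 0)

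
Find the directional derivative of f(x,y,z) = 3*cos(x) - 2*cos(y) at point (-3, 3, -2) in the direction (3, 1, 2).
11*sqrt(14)*sin(3)/14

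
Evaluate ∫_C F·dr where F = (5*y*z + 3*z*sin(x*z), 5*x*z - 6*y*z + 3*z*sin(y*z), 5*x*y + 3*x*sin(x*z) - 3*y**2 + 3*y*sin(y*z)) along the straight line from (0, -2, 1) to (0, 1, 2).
6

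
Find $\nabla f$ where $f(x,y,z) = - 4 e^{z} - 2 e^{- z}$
(0, 0, -4*exp(z) + 2*exp(-z))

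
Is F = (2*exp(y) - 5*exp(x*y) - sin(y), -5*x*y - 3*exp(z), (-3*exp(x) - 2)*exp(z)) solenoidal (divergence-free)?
No, ∇·F = -5*x - 5*y*exp(x*y) - (3*exp(x) + 2)*exp(z)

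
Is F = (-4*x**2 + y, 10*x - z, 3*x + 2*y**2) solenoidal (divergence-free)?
No, ∇·F = -8*x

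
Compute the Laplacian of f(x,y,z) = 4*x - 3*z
0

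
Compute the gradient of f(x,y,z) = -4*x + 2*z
(-4, 0, 2)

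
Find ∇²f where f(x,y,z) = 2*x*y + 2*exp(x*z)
2*(x**2 + z**2)*exp(x*z)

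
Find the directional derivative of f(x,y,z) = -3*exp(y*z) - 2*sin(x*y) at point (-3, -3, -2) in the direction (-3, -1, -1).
-3*sqrt(11)*(8*cos(9) + 5*exp(6))/11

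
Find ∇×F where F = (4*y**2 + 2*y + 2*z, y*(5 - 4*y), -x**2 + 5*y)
(5, 2*x + 2, -8*y - 2)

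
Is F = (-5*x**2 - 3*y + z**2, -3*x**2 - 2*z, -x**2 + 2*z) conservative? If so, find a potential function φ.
No, ∇×F = (2, 2*x + 2*z, 3 - 6*x) ≠ 0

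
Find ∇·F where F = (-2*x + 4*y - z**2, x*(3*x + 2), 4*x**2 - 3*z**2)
-6*z - 2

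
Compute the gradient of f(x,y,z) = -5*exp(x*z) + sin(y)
(-5*z*exp(x*z), cos(y), -5*x*exp(x*z))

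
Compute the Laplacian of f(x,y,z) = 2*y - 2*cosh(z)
-2*cosh(z)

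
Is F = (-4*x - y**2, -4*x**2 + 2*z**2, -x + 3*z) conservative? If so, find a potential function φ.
No, ∇×F = (-4*z, 1, -8*x + 2*y) ≠ 0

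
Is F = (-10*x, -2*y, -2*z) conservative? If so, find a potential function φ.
Yes, F is conservative. φ = -5*x**2 - y**2 - z**2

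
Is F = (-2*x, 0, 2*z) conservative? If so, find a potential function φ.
Yes, F is conservative. φ = -x**2 + z**2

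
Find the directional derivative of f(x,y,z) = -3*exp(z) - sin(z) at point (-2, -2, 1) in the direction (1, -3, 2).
-sqrt(14)*(cos(1) + 3*E)/7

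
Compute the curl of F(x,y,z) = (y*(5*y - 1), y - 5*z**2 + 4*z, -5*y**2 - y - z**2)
(-10*y + 10*z - 5, 0, 1 - 10*y)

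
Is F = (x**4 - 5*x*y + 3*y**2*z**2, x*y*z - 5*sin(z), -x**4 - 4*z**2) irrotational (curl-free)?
No, ∇×F = (-x*y + 5*cos(z), 4*x**3 + 6*y**2*z, 5*x - 6*y*z**2 + y*z)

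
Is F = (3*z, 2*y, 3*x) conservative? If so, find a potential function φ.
Yes, F is conservative. φ = 3*x*z + y**2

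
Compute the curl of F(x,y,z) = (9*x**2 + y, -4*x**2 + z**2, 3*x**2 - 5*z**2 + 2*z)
(-2*z, -6*x, -8*x - 1)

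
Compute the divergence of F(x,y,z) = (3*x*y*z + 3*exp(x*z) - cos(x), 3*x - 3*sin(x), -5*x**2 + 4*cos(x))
3*y*z + 3*z*exp(x*z) + sin(x)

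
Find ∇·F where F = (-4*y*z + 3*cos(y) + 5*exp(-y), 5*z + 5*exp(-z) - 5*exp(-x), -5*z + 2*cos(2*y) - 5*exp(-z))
-5 + 5*exp(-z)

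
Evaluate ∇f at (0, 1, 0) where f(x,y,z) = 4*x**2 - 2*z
(0, 0, -2)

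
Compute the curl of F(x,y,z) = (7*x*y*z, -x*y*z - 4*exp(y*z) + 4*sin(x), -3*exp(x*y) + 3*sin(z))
(x*y - 3*x*exp(x*y) + 4*y*exp(y*z), y*(7*x + 3*exp(x*y)), -7*x*z - y*z + 4*cos(x))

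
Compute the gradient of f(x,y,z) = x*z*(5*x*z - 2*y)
(2*z*(5*x*z - y), -2*x*z, 2*x*(5*x*z - y))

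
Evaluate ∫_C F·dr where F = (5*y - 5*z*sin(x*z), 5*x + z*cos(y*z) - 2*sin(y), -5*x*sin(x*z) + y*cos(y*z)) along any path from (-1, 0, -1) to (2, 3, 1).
-5*cos(1) + 5*cos(2) + 2*cos(3) + sin(3) + 28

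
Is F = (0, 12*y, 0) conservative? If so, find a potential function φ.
Yes, F is conservative. φ = 6*y**2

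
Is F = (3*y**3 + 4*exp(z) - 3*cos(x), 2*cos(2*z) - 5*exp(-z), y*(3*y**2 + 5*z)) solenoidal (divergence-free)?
No, ∇·F = 5*y + 3*sin(x)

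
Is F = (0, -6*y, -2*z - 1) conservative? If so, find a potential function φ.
Yes, F is conservative. φ = -3*y**2 - z**2 - z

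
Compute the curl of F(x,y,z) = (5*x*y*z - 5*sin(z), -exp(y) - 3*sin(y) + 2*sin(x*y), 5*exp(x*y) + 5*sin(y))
(5*x*exp(x*y) + 5*cos(y), 5*x*y - 5*y*exp(x*y) - 5*cos(z), -5*x*z + 2*y*cos(x*y))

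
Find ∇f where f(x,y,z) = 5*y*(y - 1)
(0, 10*y - 5, 0)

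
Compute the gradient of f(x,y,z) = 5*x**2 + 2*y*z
(10*x, 2*z, 2*y)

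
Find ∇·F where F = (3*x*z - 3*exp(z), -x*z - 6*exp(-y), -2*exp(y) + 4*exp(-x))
3*z + 6*exp(-y)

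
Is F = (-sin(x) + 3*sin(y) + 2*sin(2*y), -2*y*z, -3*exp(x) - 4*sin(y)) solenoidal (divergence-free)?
No, ∇·F = -2*z - cos(x)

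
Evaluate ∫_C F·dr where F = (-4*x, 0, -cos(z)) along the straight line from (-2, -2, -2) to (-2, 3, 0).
-sin(2)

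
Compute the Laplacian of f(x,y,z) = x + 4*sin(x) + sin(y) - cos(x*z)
x**2*cos(x*z) + z**2*cos(x*z) - 4*sin(x) - sin(y)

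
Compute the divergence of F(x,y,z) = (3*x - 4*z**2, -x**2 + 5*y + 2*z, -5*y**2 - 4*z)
4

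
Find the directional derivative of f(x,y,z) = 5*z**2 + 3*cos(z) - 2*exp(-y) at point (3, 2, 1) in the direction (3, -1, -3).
sqrt(19)*(3*(-10 + 3*sin(1))*exp(2) - 2)*exp(-2)/19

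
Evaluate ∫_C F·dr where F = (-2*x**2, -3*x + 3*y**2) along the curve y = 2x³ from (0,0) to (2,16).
12056/3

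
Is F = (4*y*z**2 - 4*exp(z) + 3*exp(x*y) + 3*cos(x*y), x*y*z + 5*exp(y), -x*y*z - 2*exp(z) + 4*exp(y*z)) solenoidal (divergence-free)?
No, ∇·F = -x*y + x*z + 3*y*exp(x*y) + 4*y*exp(y*z) - 3*y*sin(x*y) + 5*exp(y) - 2*exp(z)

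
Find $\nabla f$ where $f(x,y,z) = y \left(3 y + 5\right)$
(0, 6*y + 5, 0)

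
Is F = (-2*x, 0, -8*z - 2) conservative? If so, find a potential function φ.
Yes, F is conservative. φ = -x**2 - 4*z**2 - 2*z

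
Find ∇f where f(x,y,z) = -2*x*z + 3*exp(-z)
(-2*z, 0, -2*x - 3*exp(-z))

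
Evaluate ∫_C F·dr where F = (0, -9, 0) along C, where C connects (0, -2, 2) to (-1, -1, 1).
-9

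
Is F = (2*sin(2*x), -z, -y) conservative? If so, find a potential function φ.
Yes, F is conservative. φ = -y*z - cos(2*x)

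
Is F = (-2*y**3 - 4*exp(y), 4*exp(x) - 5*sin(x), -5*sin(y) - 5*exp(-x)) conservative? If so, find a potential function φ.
No, ∇×F = (-5*cos(y), -5*exp(-x), 6*y**2 + 4*exp(x) + 4*exp(y) - 5*cos(x)) ≠ 0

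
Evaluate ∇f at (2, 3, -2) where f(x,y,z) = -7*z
(0, 0, -7)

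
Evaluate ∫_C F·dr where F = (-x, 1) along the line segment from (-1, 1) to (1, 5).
4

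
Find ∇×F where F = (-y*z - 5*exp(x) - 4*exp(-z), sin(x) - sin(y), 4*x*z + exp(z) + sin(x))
(0, -y - 4*z - cos(x) + 4*exp(-z), z + cos(x))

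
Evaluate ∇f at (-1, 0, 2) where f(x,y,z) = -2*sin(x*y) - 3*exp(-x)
(3*E, 2, 0)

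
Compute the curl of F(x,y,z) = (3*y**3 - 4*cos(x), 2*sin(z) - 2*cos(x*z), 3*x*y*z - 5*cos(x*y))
(3*x*z + 5*x*sin(x*y) - 2*x*sin(x*z) - 2*cos(z), -y*(3*z + 5*sin(x*y)), -9*y**2 + 2*z*sin(x*z))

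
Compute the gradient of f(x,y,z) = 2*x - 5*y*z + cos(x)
(2 - sin(x), -5*z, -5*y)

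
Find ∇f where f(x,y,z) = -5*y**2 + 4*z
(0, -10*y, 4)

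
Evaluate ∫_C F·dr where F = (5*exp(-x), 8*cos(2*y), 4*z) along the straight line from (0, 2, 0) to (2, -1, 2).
-4*sin(2) - 5*exp(-2) - 4*sin(4) + 13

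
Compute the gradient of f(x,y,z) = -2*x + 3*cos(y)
(-2, -3*sin(y), 0)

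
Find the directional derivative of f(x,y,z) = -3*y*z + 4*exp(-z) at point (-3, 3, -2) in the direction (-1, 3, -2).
2*sqrt(14)*(9 + 2*exp(2))/7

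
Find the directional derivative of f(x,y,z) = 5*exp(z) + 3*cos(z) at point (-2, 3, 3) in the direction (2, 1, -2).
-10*exp(3)/3 + 2*sin(3)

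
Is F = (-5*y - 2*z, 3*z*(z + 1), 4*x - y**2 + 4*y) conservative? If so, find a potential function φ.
No, ∇×F = (-2*y - 6*z + 1, -6, 5) ≠ 0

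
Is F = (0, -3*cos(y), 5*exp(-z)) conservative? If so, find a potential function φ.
Yes, F is conservative. φ = -3*sin(y) - 5*exp(-z)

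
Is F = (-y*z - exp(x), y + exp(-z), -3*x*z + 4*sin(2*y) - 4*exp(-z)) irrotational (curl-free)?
No, ∇×F = (8*cos(2*y) + exp(-z), -y + 3*z, z)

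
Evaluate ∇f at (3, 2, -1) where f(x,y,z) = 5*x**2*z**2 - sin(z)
(30, 0, -90 - cos(1))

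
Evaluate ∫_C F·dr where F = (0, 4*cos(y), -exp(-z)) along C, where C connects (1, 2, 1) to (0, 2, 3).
(1 - exp(2))*exp(-3)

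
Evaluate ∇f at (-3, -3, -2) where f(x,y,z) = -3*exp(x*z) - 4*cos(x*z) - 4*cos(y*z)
(-8*sin(6) + 6*exp(6), -8*sin(6), -24*sin(6) + 9*exp(6))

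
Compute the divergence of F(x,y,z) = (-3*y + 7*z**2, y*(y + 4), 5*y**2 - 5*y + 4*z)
2*y + 8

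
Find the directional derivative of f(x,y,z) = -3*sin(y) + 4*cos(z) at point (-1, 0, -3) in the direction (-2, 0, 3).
12*sqrt(13)*sin(3)/13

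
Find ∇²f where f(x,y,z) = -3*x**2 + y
-6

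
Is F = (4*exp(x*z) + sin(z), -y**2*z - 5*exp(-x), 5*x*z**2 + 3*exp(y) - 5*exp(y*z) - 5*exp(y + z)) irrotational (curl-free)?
No, ∇×F = (y**2 - 5*z*exp(y*z) + 3*exp(y) - 5*exp(y + z), 4*x*exp(x*z) - 5*z**2 + cos(z), 5*exp(-x))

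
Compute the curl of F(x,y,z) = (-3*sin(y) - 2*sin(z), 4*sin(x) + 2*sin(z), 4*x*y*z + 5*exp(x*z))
(4*x*z - 2*cos(z), -4*y*z - 5*z*exp(x*z) - 2*cos(z), 4*cos(x) + 3*cos(y))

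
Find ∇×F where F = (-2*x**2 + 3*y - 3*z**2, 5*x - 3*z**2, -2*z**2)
(6*z, -6*z, 2)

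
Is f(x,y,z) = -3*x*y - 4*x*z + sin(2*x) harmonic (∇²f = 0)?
No, ∇²f = -4*sin(2*x)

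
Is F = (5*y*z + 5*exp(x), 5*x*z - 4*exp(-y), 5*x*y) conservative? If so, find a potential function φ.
Yes, F is conservative. φ = 5*x*y*z + 5*exp(x) + 4*exp(-y)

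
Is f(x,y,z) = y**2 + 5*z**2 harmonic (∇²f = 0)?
No, ∇²f = 12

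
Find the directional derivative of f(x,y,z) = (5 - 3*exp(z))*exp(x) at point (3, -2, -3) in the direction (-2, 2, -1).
3 - 10*exp(3)/3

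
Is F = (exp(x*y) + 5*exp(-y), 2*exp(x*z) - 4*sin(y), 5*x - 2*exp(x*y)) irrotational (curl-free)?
No, ∇×F = (2*x*(-exp(x*y) - exp(x*z)), 2*y*exp(x*y) - 5, -x*exp(x*y) + 2*z*exp(x*z) + 5*exp(-y))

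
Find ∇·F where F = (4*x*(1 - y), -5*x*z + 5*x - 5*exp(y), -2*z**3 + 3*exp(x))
-4*y - 6*z**2 - 5*exp(y) + 4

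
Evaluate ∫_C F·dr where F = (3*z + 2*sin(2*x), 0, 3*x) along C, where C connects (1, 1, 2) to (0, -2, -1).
-7 + cos(2)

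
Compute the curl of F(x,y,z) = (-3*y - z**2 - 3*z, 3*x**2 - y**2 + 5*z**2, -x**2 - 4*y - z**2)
(-10*z - 4, 2*x - 2*z - 3, 6*x + 3)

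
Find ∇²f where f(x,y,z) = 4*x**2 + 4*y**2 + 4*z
16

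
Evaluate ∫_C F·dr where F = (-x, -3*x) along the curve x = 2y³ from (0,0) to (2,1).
-7/2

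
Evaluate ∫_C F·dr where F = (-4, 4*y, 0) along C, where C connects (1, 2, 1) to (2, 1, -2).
-10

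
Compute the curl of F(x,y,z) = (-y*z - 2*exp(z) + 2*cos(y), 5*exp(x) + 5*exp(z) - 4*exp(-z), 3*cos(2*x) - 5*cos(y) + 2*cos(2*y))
(-5*exp(z) + 5*sin(y) - 4*sin(2*y) - 4*exp(-z), -y - 2*exp(z) + 6*sin(2*x), z + 5*exp(x) + 2*sin(y))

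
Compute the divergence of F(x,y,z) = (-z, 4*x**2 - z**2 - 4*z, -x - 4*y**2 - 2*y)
0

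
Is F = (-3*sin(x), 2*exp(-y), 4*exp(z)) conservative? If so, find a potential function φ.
Yes, F is conservative. φ = 4*exp(z) + 3*cos(x) - 2*exp(-y)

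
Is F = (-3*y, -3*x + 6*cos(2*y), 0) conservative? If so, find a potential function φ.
Yes, F is conservative. φ = -3*x*y + 3*sin(2*y)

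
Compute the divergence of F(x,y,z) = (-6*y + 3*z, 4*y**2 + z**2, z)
8*y + 1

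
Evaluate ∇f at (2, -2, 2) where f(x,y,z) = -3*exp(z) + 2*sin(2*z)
(0, 0, -3*exp(2) + 4*cos(4))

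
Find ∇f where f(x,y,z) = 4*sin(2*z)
(0, 0, 8*cos(2*z))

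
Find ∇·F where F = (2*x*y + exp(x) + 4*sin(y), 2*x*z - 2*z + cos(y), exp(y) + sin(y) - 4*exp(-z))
2*y + exp(x) - sin(y) + 4*exp(-z)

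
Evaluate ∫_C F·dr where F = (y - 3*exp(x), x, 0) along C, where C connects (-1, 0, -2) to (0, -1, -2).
-3 + 3*exp(-1)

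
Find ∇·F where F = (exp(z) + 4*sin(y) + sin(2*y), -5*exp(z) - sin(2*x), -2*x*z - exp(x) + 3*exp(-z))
-2*x - 3*exp(-z)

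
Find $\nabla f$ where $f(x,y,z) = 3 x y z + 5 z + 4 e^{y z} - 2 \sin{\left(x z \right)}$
(z*(3*y - 2*cos(x*z)), z*(3*x + 4*exp(y*z)), 3*x*y - 2*x*cos(x*z) + 4*y*exp(y*z) + 5)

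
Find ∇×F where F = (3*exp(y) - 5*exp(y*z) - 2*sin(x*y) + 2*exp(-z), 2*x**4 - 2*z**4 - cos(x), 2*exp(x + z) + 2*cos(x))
(8*z**3, -5*y*exp(y*z) - 2*exp(x + z) + 2*sin(x) - 2*exp(-z), 8*x**3 + 2*x*cos(x*y) + 5*z*exp(y*z) - 3*exp(y) + sin(x))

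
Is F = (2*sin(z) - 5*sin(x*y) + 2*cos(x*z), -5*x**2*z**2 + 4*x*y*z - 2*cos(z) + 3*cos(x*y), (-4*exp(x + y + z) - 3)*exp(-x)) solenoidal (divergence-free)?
No, ∇·F = 4*x*z - 3*x*sin(x*y) - 5*y*cos(x*y) - 2*z*sin(x*z) - 4*exp(y + z)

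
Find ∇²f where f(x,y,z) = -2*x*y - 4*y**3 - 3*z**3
-24*y - 18*z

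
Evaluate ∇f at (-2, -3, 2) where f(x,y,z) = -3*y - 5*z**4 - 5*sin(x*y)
(15*cos(6), -3 + 10*cos(6), -160)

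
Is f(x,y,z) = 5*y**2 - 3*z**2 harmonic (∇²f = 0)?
No, ∇²f = 4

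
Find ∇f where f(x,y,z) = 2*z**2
(0, 0, 4*z)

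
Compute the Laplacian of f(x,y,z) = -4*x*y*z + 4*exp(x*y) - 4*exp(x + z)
4*x**2*exp(x*y) + 4*y**2*exp(x*y) - 8*exp(x + z)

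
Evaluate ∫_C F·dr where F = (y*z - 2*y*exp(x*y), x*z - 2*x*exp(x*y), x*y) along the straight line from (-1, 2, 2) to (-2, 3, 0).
-2*exp(-6) + 2*exp(-2) + 4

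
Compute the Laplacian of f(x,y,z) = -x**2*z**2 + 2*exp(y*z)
-2*x**2 + 2*y**2*exp(y*z) + 2*z**2*exp(y*z) - 2*z**2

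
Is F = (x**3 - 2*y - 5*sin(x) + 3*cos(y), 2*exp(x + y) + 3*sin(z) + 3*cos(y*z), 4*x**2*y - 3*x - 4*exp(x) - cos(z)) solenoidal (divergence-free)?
No, ∇·F = 3*x**2 - 3*z*sin(y*z) + 2*exp(x + y) + sin(z) - 5*cos(x)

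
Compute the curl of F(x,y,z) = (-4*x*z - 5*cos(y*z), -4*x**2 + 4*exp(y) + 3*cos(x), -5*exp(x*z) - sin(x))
(0, -4*x + 5*y*sin(y*z) + 5*z*exp(x*z) + cos(x), -8*x - 5*z*sin(y*z) - 3*sin(x))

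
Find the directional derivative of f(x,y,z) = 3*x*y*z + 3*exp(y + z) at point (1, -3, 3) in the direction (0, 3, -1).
21*sqrt(10)/5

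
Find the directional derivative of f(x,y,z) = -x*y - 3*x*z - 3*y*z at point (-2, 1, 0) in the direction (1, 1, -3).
-8*sqrt(11)/11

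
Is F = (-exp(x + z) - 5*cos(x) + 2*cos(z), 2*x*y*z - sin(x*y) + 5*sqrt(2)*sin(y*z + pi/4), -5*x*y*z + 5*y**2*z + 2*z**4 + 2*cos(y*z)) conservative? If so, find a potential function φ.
No, ∇×F = (-2*x*y - 5*x*z + 10*y*z - 5*sqrt(2)*y*cos(y*z + pi/4) - 2*z*sin(y*z), 5*y*z - exp(x + z) - 2*sin(z), y*(2*z - cos(x*y))) ≠ 0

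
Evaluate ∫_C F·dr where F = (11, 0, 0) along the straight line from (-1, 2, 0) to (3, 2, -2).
44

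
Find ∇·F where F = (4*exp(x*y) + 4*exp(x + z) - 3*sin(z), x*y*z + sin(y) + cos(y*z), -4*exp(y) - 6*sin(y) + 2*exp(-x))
x*z + 4*y*exp(x*y) - z*sin(y*z) + 4*exp(x + z) + cos(y)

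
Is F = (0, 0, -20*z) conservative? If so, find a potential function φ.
Yes, F is conservative. φ = -10*z**2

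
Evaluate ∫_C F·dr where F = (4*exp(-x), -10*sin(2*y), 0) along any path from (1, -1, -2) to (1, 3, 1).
-5*cos(2) + 5*cos(6)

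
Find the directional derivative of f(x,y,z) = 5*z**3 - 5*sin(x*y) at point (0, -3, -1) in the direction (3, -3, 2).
75*sqrt(22)/22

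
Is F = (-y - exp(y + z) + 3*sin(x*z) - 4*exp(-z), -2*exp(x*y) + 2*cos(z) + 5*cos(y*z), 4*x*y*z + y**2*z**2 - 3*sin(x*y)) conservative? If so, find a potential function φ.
No, ∇×F = (4*x*z - 3*x*cos(x*y) + 2*y*z**2 + 5*y*sin(y*z) + 2*sin(z), 3*x*cos(x*z) - 4*y*z + 3*y*cos(x*y) - exp(y + z) + 4*exp(-z), -2*y*exp(x*y) + exp(y + z) + 1) ≠ 0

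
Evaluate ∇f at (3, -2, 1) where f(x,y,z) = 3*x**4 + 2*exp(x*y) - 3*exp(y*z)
(324 - 4*exp(-6), 3*(2 - exp(4))*exp(-6), 6*exp(-2))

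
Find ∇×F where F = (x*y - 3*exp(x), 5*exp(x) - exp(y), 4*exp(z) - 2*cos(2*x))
(0, -4*sin(2*x), -x + 5*exp(x))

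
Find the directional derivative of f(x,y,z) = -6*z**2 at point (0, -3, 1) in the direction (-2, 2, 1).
-4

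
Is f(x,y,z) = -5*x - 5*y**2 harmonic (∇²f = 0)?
No, ∇²f = -10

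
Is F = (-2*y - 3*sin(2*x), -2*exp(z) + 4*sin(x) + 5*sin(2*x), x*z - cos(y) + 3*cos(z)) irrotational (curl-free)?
No, ∇×F = (2*exp(z) + sin(y), -z, -20*sin(x)**2 + 4*cos(x) + 12)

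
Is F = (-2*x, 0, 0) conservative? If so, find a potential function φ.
Yes, F is conservative. φ = -x**2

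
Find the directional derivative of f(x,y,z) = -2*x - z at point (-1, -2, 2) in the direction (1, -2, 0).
-2*sqrt(5)/5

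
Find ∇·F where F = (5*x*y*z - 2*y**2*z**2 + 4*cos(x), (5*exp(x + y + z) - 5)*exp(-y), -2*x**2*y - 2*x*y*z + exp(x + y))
-2*x*y + 5*y*z - 4*sin(x) + 5*exp(-y)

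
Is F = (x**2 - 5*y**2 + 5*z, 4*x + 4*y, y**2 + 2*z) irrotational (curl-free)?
No, ∇×F = (2*y, 5, 10*y + 4)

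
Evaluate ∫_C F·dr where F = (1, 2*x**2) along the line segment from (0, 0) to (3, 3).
21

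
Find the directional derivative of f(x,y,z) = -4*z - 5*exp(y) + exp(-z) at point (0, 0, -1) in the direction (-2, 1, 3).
sqrt(14)*(-17 - 3*E)/14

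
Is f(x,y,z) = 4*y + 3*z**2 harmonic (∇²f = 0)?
No, ∇²f = 6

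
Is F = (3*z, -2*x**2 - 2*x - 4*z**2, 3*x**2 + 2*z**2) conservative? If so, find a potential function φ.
No, ∇×F = (8*z, 3 - 6*x, -4*x - 2) ≠ 0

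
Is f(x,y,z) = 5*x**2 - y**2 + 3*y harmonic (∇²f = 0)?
No, ∇²f = 8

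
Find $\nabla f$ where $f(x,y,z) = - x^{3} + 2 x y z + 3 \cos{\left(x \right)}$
(-3*x**2 + 2*y*z - 3*sin(x), 2*x*z, 2*x*y)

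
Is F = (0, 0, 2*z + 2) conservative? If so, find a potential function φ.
Yes, F is conservative. φ = z*(z + 2)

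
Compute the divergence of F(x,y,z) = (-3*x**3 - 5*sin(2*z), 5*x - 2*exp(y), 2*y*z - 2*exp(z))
-9*x**2 + 2*y - 2*exp(y) - 2*exp(z)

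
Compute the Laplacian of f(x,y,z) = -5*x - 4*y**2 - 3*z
-8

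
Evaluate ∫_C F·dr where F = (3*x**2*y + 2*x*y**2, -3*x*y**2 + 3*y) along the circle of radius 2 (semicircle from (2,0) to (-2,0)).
-12*pi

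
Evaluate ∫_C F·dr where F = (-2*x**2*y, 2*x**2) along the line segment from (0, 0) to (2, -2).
8/3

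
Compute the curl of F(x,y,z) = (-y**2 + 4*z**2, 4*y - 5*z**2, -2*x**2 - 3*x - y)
(10*z - 1, 4*x + 8*z + 3, 2*y)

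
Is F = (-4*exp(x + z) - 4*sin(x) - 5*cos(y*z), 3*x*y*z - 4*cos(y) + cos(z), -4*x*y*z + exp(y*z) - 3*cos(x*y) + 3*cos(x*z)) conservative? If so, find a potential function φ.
No, ∇×F = (-3*x*y - 4*x*z + 3*x*sin(x*y) + z*exp(y*z) + sin(z), 4*y*z - 3*y*sin(x*y) + 5*y*sin(y*z) + 3*z*sin(x*z) - 4*exp(x + z), z*(3*y - 5*sin(y*z))) ≠ 0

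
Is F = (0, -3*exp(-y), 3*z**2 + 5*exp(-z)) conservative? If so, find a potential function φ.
Yes, F is conservative. φ = z**3 - 5*exp(-z) + 3*exp(-y)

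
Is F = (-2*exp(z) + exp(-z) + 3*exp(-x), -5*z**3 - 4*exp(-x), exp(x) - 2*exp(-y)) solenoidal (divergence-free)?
No, ∇·F = -3*exp(-x)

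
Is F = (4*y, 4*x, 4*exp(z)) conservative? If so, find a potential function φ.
Yes, F is conservative. φ = 4*x*y + 4*exp(z)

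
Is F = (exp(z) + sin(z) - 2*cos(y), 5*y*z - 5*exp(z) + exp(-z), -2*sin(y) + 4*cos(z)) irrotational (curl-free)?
No, ∇×F = (-5*y + 5*exp(z) - 2*cos(y) + exp(-z), exp(z) + cos(z), -2*sin(y))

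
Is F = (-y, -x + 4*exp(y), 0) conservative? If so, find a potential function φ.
Yes, F is conservative. φ = -x*y + 4*exp(y)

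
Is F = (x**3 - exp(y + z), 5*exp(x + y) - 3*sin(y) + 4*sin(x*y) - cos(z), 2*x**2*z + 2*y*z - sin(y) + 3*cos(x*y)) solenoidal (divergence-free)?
No, ∇·F = 5*x**2 + 4*x*cos(x*y) + 2*y + 5*exp(x + y) - 3*cos(y)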